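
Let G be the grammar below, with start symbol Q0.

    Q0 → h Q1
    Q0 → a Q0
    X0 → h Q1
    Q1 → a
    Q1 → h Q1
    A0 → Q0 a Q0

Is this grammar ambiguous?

Unambiguous

Only Q0, Q1 are reachable from Q0; ignoring the rest: The reachable rules are right-linear with at most one rule per (nonterminal, next-terminal) pair. Each input token forces the next rule, so parsing is deterministic.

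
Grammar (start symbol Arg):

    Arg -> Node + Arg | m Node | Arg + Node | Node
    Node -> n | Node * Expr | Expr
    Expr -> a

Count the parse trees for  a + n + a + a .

Parse trees for a + n + a + a:
  [Arg [Node [Expr a]] + [Arg [Node n] + [Arg [Node [Expr a]] + [Arg [Node [Expr a]]]]]]
  [Arg [Node [Expr a]] + [Arg [Node n] + [Arg [Arg [Node [Expr a]]] + [Node [Expr a]]]]]
  [Arg [Node [Expr a]] + [Arg [Arg [Node n] + [Arg [Node [Expr a]]]] + [Node [Expr a]]]]
  [Arg [Node [Expr a]] + [Arg [Arg [Arg [Node n]] + [Node [Expr a]]] + [Node [Expr a]]]]
  [Arg [Arg [Node [Expr a]] + [Arg [Node n] + [Arg [Node [Expr a]]]]] + [Node [Expr a]]]
  [Arg [Arg [Node [Expr a]] + [Arg [Arg [Node n]] + [Node [Expr a]]]] + [Node [Expr a]]]
  [Arg [Arg [Arg [Node [Expr a]] + [Arg [Node n]]] + [Node [Expr a]]] + [Node [Expr a]]]
  [Arg [Arg [Arg [Arg [Node [Expr a]]] + [Node n]] + [Node [Expr a]]] + [Node [Expr a]]]

8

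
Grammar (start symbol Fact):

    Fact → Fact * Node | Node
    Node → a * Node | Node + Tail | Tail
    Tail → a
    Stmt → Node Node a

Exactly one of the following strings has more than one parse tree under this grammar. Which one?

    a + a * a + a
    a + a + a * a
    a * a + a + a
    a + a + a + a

a * a + a + a

a + a * a + a: 1 tree
a + a + a * a: 1 tree
a * a + a + a: 4 trees
a + a + a + a: 1 tree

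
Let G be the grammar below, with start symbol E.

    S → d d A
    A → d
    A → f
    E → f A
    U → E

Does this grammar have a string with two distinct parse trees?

Unambiguous

Only E, A are reachable from E; ignoring the rest: Restricted to the reachable nonterminals, every rule has the form A → t or A → t B, and no two rules for the same A share a first terminal. The grammar encodes a DFA — one run per string.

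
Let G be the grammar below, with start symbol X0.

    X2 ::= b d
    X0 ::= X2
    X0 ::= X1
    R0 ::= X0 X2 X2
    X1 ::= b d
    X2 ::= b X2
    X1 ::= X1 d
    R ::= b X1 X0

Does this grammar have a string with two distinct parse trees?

Ambiguous

Witness: b d

Derivation 1: X0 ⇒ X2 ⇒ b d
Derivation 2: X0 ⇒ X1 ⇒ b d

Two distinct leftmost derivations for the same string.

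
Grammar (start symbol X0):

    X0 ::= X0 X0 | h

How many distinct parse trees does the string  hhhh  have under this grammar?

Parse trees for hhhh:
  [X0 [X0 h] [X0 [X0 h] [X0 [X0 h] [X0 h]]]]
  [X0 [X0 h] [X0 [X0 [X0 h] [X0 h]] [X0 h]]]
  [X0 [X0 [X0 h] [X0 h]] [X0 [X0 h] [X0 h]]]
  [X0 [X0 [X0 h] [X0 [X0 h] [X0 h]]] [X0 h]]
  [X0 [X0 [X0 [X0 h] [X0 h]] [X0 h]] [X0 h]]

5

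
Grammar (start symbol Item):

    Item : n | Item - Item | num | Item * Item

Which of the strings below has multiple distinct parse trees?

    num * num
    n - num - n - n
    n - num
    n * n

n - num - n - n

num * num: 1 tree
n - num - n - n: 5 trees
n - num: 1 tree
n * n: 1 tree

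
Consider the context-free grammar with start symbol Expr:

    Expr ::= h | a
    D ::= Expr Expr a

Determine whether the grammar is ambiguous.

Unambiguous

(D is unreachable from Expr, so its rules don't affect L(Expr).) The reachable rules are right-linear with at most one rule per (nonterminal, next-terminal) pair. Each input token forces the next rule, so parsing is deterministic.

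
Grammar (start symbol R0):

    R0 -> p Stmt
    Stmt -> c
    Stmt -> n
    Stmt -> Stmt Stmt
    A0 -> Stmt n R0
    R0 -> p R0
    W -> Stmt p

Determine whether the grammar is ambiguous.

Witness: p c c c

Derivation 1: R0 ⇒ p Stmt ⇒ p Stmt Stmt ⇒ p c Stmt ⇒ p c Stmt Stmt ⇒ p c c Stmt ⇒ p c c c
Derivation 2: R0 ⇒ p Stmt ⇒ p Stmt Stmt ⇒ p Stmt Stmt Stmt ⇒ p c Stmt Stmt ⇒ p c c Stmt ⇒ p c c c

Two distinct leftmost derivations for the same string.

Ambiguous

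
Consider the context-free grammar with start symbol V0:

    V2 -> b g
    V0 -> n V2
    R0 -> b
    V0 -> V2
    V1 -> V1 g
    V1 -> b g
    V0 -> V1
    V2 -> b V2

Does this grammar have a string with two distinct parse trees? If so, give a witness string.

Ambiguous

Witness: b g

Derivation 1: V0 ⇒ V2 ⇒ b g
Derivation 2: V0 ⇒ V1 ⇒ b g

Two distinct leftmost derivations for the same string.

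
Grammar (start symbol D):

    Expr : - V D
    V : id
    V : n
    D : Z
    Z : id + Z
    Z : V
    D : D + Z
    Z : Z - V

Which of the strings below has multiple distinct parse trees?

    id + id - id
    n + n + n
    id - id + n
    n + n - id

id + id - id

id + id - id: 3 trees
n + n + n: 1 tree
id - id + n: 1 tree
n + n - id: 1 tree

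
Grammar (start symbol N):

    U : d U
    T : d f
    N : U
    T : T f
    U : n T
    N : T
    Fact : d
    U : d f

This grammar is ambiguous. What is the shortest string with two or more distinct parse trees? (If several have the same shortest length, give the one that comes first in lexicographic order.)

d f

length 2: d f has 2 parse trees

Two derivations of d f:
  N ⇒ U ⇒ d f
  N ⇒ T ⇒ d f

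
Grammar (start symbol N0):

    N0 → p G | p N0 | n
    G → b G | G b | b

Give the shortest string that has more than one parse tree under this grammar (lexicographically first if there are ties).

length 1: no string has ≥2 trees
length 2: no string has ≥2 trees
length 3: p b b has 2 parse trees

Two derivations of p b b:
  N0 ⇒ p G ⇒ p b G ⇒ p b b
  N0 ⇒ p G ⇒ p G b ⇒ p b b

p b b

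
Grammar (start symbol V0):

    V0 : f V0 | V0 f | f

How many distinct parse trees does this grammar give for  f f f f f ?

16

Parse trees for f f f f f (showing first 6 of 16):
  [V0 f [V0 f [V0 f [V0 f [V0 f]]]]]
  [V0 f [V0 f [V0 f [V0 [V0 f] f]]]]
  [V0 f [V0 f [V0 [V0 f [V0 f]] f]]]
  [V0 f [V0 f [V0 [V0 [V0 f] f] f]]]
  [V0 f [V0 [V0 f [V0 f [V0 f]]] f]]
  [V0 f [V0 [V0 f [V0 [V0 f] f]] f]]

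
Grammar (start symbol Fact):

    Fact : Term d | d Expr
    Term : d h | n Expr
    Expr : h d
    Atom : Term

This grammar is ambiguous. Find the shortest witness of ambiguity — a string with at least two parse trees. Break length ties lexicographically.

d h d

length 3: d h d has 2 parse trees

Two derivations of d h d:
  Fact ⇒ Term d ⇒ d h d
  Fact ⇒ d Expr ⇒ d h d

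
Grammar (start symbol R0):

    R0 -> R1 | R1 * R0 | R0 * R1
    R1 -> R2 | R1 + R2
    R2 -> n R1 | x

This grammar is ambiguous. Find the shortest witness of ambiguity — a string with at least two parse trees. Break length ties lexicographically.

length 1: no string has ≥2 trees
length 2: no string has ≥2 trees
length 3: x * x has 2 parse trees

Two derivations of x * x:
  R0 ⇒ R1 * R0 ⇒ R2 * R0 ⇒ x * R0 ⇒ x * R1 ⇒ x * R2 ⇒ x * x
  R0 ⇒ R0 * R1 ⇒ R1 * R1 ⇒ R2 * R1 ⇒ x * R1 ⇒ x * R2 ⇒ x * x

x * x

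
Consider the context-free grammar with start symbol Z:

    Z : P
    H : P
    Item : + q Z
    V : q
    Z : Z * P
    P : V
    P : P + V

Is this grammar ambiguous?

Only Z, P, V are reachable from Z; ignoring the rest: This is a standard precedence ladder (Z over P over V), with each level left-recursive on its own operator ('*' at Z, '+' at P). That structure is LR(1), hence unambiguous.

Unambiguous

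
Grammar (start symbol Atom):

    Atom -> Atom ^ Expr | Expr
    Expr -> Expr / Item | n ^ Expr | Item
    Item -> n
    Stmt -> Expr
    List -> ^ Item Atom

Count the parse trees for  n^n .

Parse trees for n^n:
  [Atom [Atom [Expr [Item n]]] ^ [Expr [Item n]]]
  [Atom [Expr n ^ [Expr [Item n]]]]

2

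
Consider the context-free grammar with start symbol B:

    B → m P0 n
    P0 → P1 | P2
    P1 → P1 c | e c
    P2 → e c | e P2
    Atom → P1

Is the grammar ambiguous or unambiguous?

Ambiguous

Witness: m e c n

Derivation 1: B ⇒ m P0 n ⇒ m P1 n ⇒ m e c n
Derivation 2: B ⇒ m P0 n ⇒ m P2 n ⇒ m e c n

Two distinct leftmost derivations for the same string.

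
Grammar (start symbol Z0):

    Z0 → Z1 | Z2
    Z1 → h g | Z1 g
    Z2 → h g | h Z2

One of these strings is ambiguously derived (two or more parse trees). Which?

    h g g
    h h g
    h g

h g g: 1 tree
h h g: 1 tree
h g: 2 trees

h g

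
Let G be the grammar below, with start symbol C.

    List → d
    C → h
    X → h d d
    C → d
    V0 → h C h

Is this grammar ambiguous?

Unambiguous

Only C is reachable from C; ignoring the rest: Each reachable nonterminal has at most one production per leading terminal, and all productions are right-linear; the derivation is determined token-by-token.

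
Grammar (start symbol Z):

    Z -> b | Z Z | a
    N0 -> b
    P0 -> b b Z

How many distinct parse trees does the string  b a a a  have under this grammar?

Parse trees for b a a a:
  [Z [Z b] [Z [Z a] [Z [Z a] [Z a]]]]
  [Z [Z b] [Z [Z [Z a] [Z a]] [Z a]]]
  [Z [Z [Z b] [Z a]] [Z [Z a] [Z a]]]
  [Z [Z [Z b] [Z [Z a] [Z a]]] [Z a]]
  [Z [Z [Z [Z b] [Z a]] [Z a]] [Z a]]

5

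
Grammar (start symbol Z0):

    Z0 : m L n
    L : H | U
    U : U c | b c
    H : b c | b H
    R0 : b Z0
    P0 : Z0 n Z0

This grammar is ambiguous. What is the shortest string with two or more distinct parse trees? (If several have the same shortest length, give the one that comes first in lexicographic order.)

length 4: m b c n has 2 parse trees

Two derivations of m b c n:
  Z0 ⇒ m L n ⇒ m H n ⇒ m b c n
  Z0 ⇒ m L n ⇒ m U n ⇒ m b c n

m b c n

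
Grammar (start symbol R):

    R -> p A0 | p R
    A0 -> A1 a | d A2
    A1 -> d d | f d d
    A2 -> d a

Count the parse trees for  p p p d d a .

Parse trees for p p p d d a:
  [R p [R p [R p [A0 [A1 d d] a]]]]
  [R p [R p [R p [A0 d [A2 d a]]]]]

2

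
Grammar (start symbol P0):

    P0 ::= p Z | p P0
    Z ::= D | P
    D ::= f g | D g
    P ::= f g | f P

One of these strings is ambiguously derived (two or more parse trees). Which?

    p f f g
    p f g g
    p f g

p f f g: 1 tree
p f g g: 1 tree
p f g: 2 trees

p f g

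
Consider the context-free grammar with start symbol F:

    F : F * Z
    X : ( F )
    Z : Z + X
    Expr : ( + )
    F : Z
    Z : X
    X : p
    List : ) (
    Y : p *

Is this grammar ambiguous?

Unambiguous

(Expr, List, Y are unreachable from F, so their rules don't affect L(F).) The grammar is stratified — F handles '*' (left-recursive), Z handles '+', X atoms. Each operator has a fixed associativity and precedence level, so every string has one parse.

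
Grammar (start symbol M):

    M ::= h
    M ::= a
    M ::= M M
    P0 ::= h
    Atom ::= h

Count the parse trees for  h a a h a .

14

Parse trees for h a a h a (showing first 6 of 14):
  [M [M h] [M [M a] [M [M a] [M [M h] [M a]]]]]
  [M [M h] [M [M a] [M [M [M a] [M h]] [M a]]]]
  [M [M h] [M [M [M a] [M a]] [M [M h] [M a]]]]
  [M [M h] [M [M [M a] [M [M a] [M h]]] [M a]]]
  [M [M h] [M [M [M [M a] [M a]] [M h]] [M a]]]
  [M [M [M h] [M a]] [M [M a] [M [M h] [M a]]]]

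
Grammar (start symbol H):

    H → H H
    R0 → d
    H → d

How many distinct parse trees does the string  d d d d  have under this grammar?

Parse trees for d d d d:
  [H [H d] [H [H d] [H [H d] [H d]]]]
  [H [H d] [H [H [H d] [H d]] [H d]]]
  [H [H [H d] [H d]] [H [H d] [H d]]]
  [H [H [H d] [H [H d] [H d]]] [H d]]
  [H [H [H [H d] [H d]] [H d]] [H d]]

5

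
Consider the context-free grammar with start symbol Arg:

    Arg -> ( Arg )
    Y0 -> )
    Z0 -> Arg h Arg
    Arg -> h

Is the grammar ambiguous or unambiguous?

(Y0, Z0 are unreachable from Arg, so their rules don't affect L(Arg).) L(Arg) is { openⁿ atom closeⁿ : n ≥ 0 }. The bracket depth fixes n, and the derivation is forced at every step.

Unambiguous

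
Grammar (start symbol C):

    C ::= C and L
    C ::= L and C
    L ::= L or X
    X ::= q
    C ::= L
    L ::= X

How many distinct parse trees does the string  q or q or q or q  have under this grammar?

Parse trees for q or q or q or q:
  [C [L [L [L [L [X q]] or [X q]] or [X q]] or [X q]]]

1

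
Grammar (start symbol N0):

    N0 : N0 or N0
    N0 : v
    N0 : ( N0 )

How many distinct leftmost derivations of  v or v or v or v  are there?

Parse trees for v or v or v or v:
  [N0 [N0 v] or [N0 [N0 v] or [N0 [N0 v] or [N0 v]]]]
  [N0 [N0 v] or [N0 [N0 [N0 v] or [N0 v]] or [N0 v]]]
  [N0 [N0 [N0 v] or [N0 v]] or [N0 [N0 v] or [N0 v]]]
  [N0 [N0 [N0 v] or [N0 [N0 v] or [N0 v]]] or [N0 v]]
  [N0 [N0 [N0 [N0 v] or [N0 v]] or [N0 v]] or [N0 v]]

5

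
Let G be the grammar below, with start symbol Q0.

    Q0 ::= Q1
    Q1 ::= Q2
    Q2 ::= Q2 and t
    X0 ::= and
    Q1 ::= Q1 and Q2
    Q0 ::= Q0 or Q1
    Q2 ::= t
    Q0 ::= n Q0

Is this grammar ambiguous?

Witness: t and t

Derivation 1: Q0 ⇒ Q1 ⇒ Q2 ⇒ Q2 and t ⇒ t and t
Derivation 2: Q0 ⇒ Q1 ⇒ Q1 and Q2 ⇒ Q2 and Q2 ⇒ t and Q2 ⇒ t and t

Two distinct leftmost derivations for the same string.

Ambiguous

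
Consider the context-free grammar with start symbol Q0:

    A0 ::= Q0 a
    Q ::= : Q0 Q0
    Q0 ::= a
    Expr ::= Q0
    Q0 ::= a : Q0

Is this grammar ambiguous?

(Expr, A0, Q are unreachable from Q0, so their rules don't affect L(Q0).) Right-recursive list with a separator: after each atom, whether the separator follows determines the rule. One parse per string.

Unambiguous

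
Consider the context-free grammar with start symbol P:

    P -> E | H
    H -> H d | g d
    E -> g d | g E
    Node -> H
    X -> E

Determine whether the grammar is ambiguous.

Ambiguous

Witness: g d

Derivation 1: P ⇒ E ⇒ g d
Derivation 2: P ⇒ H ⇒ g d

Two distinct leftmost derivations for the same string.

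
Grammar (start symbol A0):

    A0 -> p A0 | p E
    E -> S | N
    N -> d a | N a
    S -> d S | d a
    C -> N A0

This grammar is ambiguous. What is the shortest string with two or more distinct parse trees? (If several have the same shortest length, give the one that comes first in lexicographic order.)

p d a

length 3: p d a has 2 parse trees

Two derivations of p d a:
  A0 ⇒ p E ⇒ p S ⇒ p d a
  A0 ⇒ p E ⇒ p N ⇒ p d a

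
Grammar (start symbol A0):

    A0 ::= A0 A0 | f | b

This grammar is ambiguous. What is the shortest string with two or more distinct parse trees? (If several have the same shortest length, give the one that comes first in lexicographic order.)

length 1: no string has ≥2 trees
length 2: no string has ≥2 trees
length 3: b b b has 2 parse trees

Two derivations of b b b:
  A0 ⇒ A0 A0 ⇒ A0 A0 A0 ⇒ b A0 A0 ⇒ b b A0 ⇒ b b b
  A0 ⇒ A0 A0 ⇒ b A0 ⇒ b A0 A0 ⇒ b b A0 ⇒ b b b

b b b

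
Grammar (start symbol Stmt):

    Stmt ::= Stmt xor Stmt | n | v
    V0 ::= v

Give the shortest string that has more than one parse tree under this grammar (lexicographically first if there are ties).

n xor n xor n

length 1: no string has ≥2 trees
length 3: no string has ≥2 trees
length 5: n xor n xor n has 2 parse trees

Two derivations of n xor n xor n:
  Stmt ⇒ Stmt xor Stmt ⇒ Stmt xor Stmt xor Stmt ⇒ n xor Stmt xor Stmt ⇒ n xor n xor Stmt ⇒ n xor n xor n
  Stmt ⇒ Stmt xor Stmt ⇒ n xor Stmt ⇒ n xor Stmt xor Stmt ⇒ n xor n xor Stmt ⇒ n xor n xor n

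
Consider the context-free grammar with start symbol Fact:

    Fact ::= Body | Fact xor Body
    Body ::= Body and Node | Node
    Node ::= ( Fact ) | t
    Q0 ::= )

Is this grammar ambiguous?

Only Fact, Body, Node are reachable from Fact; ignoring the rest: This is a standard precedence ladder (Fact over Body over Node), with each level left-recursive on its own operator ('xor' at Fact, 'and' at Body). That structure is LR(1), hence unambiguous.

Unambiguous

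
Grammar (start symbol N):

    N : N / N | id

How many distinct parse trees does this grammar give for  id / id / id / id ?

Parse trees for id / id / id / id:
  [N [N id] / [N [N id] / [N [N id] / [N id]]]]
  [N [N id] / [N [N [N id] / [N id]] / [N id]]]
  [N [N [N id] / [N id]] / [N [N id] / [N id]]]
  [N [N [N id] / [N [N id] / [N id]]] / [N id]]
  [N [N [N [N id] / [N id]] / [N id]] / [N id]]

5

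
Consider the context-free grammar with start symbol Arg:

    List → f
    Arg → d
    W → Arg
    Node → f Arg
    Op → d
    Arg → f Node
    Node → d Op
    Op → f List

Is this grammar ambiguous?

Unambiguous

(W is unreachable from Arg, so its rules don't affect L(Arg).) The reachable rules are right-linear with at most one rule per (nonterminal, next-terminal) pair. Each input token forces the next rule, so parsing is deterministic.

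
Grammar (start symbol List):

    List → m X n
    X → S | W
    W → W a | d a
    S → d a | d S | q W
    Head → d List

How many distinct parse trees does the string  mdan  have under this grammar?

Parse trees for mdan:
  [List m [X [S d a]] n]
  [List m [X [W d a]] n]

2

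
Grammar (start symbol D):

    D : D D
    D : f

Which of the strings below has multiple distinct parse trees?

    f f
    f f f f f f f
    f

f f f f f f f

f f: 1 tree
f f f f f f f: 132 trees
f: 1 tree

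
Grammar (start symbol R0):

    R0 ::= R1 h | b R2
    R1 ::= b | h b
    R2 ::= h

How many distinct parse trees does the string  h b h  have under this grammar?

1

Parse trees for h b h:
  [R0 [R1 h b] h]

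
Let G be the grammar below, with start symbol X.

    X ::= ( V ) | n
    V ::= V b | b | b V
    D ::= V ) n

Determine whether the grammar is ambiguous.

Ambiguous

Witness: ( b b )

Derivation 1: X ⇒ ( V ) ⇒ ( V b ) ⇒ ( b b )
Derivation 2: X ⇒ ( V ) ⇒ ( b V ) ⇒ ( b b )

Two distinct leftmost derivations for the same string.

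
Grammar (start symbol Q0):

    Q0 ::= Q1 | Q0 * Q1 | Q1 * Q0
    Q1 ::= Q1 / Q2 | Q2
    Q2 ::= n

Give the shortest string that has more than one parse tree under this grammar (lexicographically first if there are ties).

n * n

length 1: no string has ≥2 trees
length 3: n * n has 2 parse trees

Two derivations of n * n:
  Q0 ⇒ Q0 * Q1 ⇒ Q1 * Q1 ⇒ Q2 * Q1 ⇒ n * Q1 ⇒ n * Q2 ⇒ n * n
  Q0 ⇒ Q1 * Q0 ⇒ Q2 * Q0 ⇒ n * Q0 ⇒ n * Q1 ⇒ n * Q2 ⇒ n * n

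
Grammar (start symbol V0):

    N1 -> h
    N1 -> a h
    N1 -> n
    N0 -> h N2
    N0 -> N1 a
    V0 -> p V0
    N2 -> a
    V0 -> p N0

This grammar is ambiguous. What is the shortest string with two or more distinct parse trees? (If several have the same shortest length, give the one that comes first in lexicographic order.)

length 3: p h a has 2 parse trees

Two derivations of p h a:
  V0 ⇒ p N0 ⇒ p h N2 ⇒ p h a
  V0 ⇒ p N0 ⇒ p N1 a ⇒ p h a

p h a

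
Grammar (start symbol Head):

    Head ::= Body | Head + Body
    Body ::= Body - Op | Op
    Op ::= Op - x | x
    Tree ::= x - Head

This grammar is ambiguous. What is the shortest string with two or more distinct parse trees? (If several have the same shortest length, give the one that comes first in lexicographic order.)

x - x

length 1: no string has ≥2 trees
length 3: x - x has 2 parse trees

Two derivations of x - x:
  Head ⇒ Body ⇒ Body - Op ⇒ Op - Op ⇒ x - Op ⇒ x - x
  Head ⇒ Body ⇒ Op ⇒ Op - x ⇒ x - x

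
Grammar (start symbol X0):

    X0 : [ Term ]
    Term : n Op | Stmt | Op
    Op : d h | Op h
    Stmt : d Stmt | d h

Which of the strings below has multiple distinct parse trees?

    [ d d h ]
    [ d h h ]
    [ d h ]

[ d h ]

[ d d h ]: 1 tree
[ d h h ]: 1 tree
[ d h ]: 2 trees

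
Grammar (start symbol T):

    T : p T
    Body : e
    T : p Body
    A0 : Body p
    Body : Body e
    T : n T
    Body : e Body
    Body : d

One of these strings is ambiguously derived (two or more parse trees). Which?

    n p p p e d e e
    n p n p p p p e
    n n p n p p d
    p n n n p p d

n p p p e d e e

n p p p e d e e: 3 trees
n p n p p p p e: 1 tree
n n p n p p d: 1 tree
p n n n p p d: 1 tree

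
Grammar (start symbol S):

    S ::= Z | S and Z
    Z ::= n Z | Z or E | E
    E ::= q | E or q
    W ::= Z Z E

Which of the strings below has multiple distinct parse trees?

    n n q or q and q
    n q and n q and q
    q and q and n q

n n q or q and q

n n q or q and q: 4 trees
n q and n q and q: 1 tree
q and q and n q: 1 tree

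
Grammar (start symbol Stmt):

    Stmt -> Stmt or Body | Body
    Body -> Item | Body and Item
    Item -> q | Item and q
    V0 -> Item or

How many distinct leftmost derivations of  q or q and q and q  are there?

4

Parse trees for q or q and q and q:
  [Stmt [Stmt [Body [Item q]]] or [Body [Item [Item [Item q] and q] and q]]]
  [Stmt [Stmt [Body [Item q]]] or [Body [Body [Item q]] and [Item [Item q] and q]]]
  [Stmt [Stmt [Body [Item q]]] or [Body [Body [Item [Item q] and q]] and [Item q]]]
  [Stmt [Stmt [Body [Item q]]] or [Body [Body [Body [Item q]] and [Item q]] and [Item q]]]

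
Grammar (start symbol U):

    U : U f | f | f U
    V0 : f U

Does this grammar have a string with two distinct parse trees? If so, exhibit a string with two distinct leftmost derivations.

Witness: f f

Derivation 1: U ⇒ U f ⇒ f f
Derivation 2: U ⇒ f U ⇒ f f

Two distinct leftmost derivations for the same string.

Ambiguous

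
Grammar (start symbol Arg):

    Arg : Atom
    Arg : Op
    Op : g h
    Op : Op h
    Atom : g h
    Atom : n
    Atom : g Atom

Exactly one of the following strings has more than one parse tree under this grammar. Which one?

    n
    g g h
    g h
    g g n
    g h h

n: 1 tree
g g h: 1 tree
g h: 2 trees
g g n: 1 tree
g h h: 1 tree

g h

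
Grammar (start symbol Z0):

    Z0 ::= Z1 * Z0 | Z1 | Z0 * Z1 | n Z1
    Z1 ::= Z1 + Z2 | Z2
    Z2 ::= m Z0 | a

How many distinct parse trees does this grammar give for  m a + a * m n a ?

Parse trees for m a + a * m n a:
  [Z0 [Z1 [Z1 [Z2 m [Z0 [Z1 [Z2 a]]]]] + [Z2 a]] * [Z0 [Z1 [Z2 m [Z0 n [Z1 [Z2 a]]]]]]]
  [Z0 [Z1 [Z2 m [Z0 [Z1 [Z1 [Z2 a]] + [Z2 a]]]]] * [Z0 [Z1 [Z2 m [Z0 n [Z1 [Z2 a]]]]]]]
  [Z0 [Z1 [Z2 m [Z0 [Z1 [Z1 [Z2 a]] + [Z2 a]] * [Z0 [Z1 [Z2 m [Z0 n [Z1 [Z2 a]]]]]]]]]]
  [Z0 [Z1 [Z2 m [Z0 [Z0 [Z1 [Z1 [Z2 a]] + [Z2 a]]] * [Z1 [Z2 m [Z0 n [Z1 [Z2 a]]]]]]]]]
  [Z0 [Z0 [Z1 [Z1 [Z2 m [Z0 [Z1 [Z2 a]]]]] + [Z2 a]]] * [Z1 [Z2 m [Z0 n [Z1 [Z2 a]]]]]]
  [Z0 [Z0 [Z1 [Z2 m [Z0 [Z1 [Z1 [Z2 a]] + [Z2 a]]]]]] * [Z1 [Z2 m [Z0 n [Z1 [Z2 a]]]]]]

6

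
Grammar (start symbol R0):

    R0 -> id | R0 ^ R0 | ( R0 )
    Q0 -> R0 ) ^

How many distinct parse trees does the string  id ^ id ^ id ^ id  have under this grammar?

Parse trees for id ^ id ^ id ^ id:
  [R0 [R0 id] ^ [R0 [R0 id] ^ [R0 [R0 id] ^ [R0 id]]]]
  [R0 [R0 id] ^ [R0 [R0 [R0 id] ^ [R0 id]] ^ [R0 id]]]
  [R0 [R0 [R0 id] ^ [R0 id]] ^ [R0 [R0 id] ^ [R0 id]]]
  [R0 [R0 [R0 id] ^ [R0 [R0 id] ^ [R0 id]]] ^ [R0 id]]
  [R0 [R0 [R0 [R0 id] ^ [R0 id]] ^ [R0 id]] ^ [R0 id]]

5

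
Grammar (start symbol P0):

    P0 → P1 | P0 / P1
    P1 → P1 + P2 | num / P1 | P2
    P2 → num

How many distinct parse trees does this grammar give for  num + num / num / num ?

Parse trees for num + num / num / num:
  [P0 [P0 [P1 [P1 [P2 num]] + [P2 num]]] / [P1 num / [P1 [P2 num]]]]
  [P0 [P0 [P0 [P1 [P1 [P2 num]] + [P2 num]]] / [P1 [P2 num]]] / [P1 [P2 num]]]

2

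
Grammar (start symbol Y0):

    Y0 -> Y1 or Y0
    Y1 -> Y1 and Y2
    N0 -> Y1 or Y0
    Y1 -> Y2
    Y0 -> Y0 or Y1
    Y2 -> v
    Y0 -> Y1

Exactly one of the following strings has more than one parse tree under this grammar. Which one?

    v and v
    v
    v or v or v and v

v and v: 1 tree
v: 1 tree
v or v or v and v: 4 trees

v or v or v and v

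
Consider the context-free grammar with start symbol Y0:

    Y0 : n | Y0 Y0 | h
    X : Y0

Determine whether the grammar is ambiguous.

Witness: h h h

Derivation 1: Y0 ⇒ Y0 Y0 ⇒ Y0 Y0 Y0 ⇒ h Y0 Y0 ⇒ h h Y0 ⇒ h h h
Derivation 2: Y0 ⇒ Y0 Y0 ⇒ h Y0 ⇒ h Y0 Y0 ⇒ h h Y0 ⇒ h h h

Two distinct leftmost derivations for the same string.

Ambiguous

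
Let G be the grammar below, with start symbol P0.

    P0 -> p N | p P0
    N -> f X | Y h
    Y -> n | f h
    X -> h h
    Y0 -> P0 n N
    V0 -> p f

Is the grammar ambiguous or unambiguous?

Witness: p f h h

Derivation 1: P0 ⇒ p N ⇒ p f X ⇒ p f h h
Derivation 2: P0 ⇒ p N ⇒ p Y h ⇒ p f h h

Two distinct leftmost derivations for the same string.

Ambiguous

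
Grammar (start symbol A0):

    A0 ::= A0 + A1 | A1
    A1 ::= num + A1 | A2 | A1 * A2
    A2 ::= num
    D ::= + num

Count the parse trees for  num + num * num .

Parse trees for num + num * num:
  [A0 [A0 [A1 [A2 num]]] + [A1 [A1 [A2 num]] * [A2 num]]]
  [A0 [A1 num + [A1 [A1 [A2 num]] * [A2 num]]]]
  [A0 [A1 [A1 num + [A1 [A2 num]]] * [A2 num]]]

3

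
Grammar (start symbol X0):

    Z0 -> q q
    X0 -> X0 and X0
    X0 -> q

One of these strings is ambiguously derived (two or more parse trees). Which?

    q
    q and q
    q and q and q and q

q and q and q and q

q: 1 tree
q and q: 1 tree
q and q and q and q: 5 trees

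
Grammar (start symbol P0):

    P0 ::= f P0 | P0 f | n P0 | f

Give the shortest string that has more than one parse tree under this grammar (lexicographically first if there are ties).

f f

length 1: no string has ≥2 trees
length 2: f f has 2 parse trees

Two derivations of f f:
  P0 ⇒ f P0 ⇒ f f
  P0 ⇒ P0 f ⇒ f f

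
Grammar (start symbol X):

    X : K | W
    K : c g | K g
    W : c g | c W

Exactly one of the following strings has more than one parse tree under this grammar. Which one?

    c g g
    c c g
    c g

c g

c g g: 1 tree
c c g: 1 tree
c g: 2 trees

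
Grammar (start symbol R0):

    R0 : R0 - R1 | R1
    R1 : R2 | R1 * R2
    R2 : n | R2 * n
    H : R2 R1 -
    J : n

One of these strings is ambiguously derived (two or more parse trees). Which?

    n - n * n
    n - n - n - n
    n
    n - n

n - n * n: 2 trees
n - n - n - n: 1 tree
n: 1 tree
n - n: 1 tree

n - n * n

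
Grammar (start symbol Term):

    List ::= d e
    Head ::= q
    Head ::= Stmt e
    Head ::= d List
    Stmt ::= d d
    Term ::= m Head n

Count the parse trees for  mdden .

Parse trees for mdden:
  [Term m [Head [Stmt d d] e] n]
  [Term m [Head d [List d e]] n]

2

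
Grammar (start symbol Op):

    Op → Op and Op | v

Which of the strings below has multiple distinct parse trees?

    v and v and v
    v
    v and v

v and v and v: 2 trees
v: 1 tree
v and v: 1 tree

v and v and v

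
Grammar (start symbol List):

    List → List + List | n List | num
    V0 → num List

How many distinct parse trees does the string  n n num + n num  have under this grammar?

3

Parse trees for n n num + n num:
  [List [List n [List n [List num]]] + [List n [List num]]]
  [List n [List [List n [List num]] + [List n [List num]]]]
  [List n [List n [List [List num] + [List n [List num]]]]]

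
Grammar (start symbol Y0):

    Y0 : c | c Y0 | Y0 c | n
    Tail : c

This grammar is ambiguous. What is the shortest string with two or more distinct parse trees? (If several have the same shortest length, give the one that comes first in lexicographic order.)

c c

length 1: no string has ≥2 trees
length 2: c c has 2 parse trees

Two derivations of c c:
  Y0 ⇒ c Y0 ⇒ c c
  Y0 ⇒ Y0 c ⇒ c c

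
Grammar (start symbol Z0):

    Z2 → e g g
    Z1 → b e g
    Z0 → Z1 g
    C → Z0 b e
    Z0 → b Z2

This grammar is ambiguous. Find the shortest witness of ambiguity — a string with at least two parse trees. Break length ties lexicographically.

length 4: b e g g has 2 parse trees

Two derivations of b e g g:
  Z0 ⇒ Z1 g ⇒ b e g g
  Z0 ⇒ b Z2 ⇒ b e g g

b e g g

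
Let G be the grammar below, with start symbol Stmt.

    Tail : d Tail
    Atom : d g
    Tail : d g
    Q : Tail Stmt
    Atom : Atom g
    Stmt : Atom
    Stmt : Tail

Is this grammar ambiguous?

Witness: d g

Derivation 1: Stmt ⇒ Atom ⇒ d g
Derivation 2: Stmt ⇒ Tail ⇒ d g

Two distinct leftmost derivations for the same string.

Ambiguous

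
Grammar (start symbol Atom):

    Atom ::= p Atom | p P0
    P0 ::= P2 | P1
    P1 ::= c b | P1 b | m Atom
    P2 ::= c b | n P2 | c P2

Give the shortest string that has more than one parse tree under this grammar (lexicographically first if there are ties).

p c b

length 3: p c b has 2 parse trees

Two derivations of p c b:
  Atom ⇒ p P0 ⇒ p P2 ⇒ p c b
  Atom ⇒ p P0 ⇒ p P1 ⇒ p c b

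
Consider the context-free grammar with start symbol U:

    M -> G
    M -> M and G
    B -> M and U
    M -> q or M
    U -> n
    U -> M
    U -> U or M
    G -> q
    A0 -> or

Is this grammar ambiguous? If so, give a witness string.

Ambiguous

Witness: q or q

Derivation 1: U ⇒ M ⇒ q or M ⇒ q or G ⇒ q or q
Derivation 2: U ⇒ U or M ⇒ M or M ⇒ G or M ⇒ q or M ⇒ q or G ⇒ q or q

Two distinct leftmost derivations for the same string.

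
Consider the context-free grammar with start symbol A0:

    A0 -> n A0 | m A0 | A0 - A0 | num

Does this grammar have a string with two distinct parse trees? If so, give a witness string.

Ambiguous

Witness: m num - num

Derivation 1: A0 ⇒ m A0 ⇒ m A0 - A0 ⇒ m num - A0 ⇒ m num - num
Derivation 2: A0 ⇒ A0 - A0 ⇒ m A0 - A0 ⇒ m num - A0 ⇒ m num - num

Two distinct leftmost derivations for the same string.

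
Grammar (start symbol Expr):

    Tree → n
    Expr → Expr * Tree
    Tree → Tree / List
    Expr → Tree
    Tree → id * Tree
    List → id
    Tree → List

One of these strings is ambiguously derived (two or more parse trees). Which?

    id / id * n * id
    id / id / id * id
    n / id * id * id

n / id * id * id

id / id * n * id: 1 tree
id / id / id * id: 1 tree
n / id * id * id: 2 trees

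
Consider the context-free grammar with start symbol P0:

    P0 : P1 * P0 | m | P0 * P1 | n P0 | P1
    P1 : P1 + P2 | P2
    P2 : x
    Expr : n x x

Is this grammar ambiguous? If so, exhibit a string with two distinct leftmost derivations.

Witness: x * x

Derivation 1: P0 ⇒ P1 * P0 ⇒ P2 * P0 ⇒ x * P0 ⇒ x * P1 ⇒ x * P2 ⇒ x * x
Derivation 2: P0 ⇒ P0 * P1 ⇒ P1 * P1 ⇒ P2 * P1 ⇒ x * P1 ⇒ x * P2 ⇒ x * x

Two distinct leftmost derivations for the same string.

Ambiguous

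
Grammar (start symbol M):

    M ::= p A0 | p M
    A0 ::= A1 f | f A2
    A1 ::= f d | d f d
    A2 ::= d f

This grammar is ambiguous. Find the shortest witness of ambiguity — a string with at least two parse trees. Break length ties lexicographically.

length 4: p f d f has 2 parse trees

Two derivations of p f d f:
  M ⇒ p A0 ⇒ p A1 f ⇒ p f d f
  M ⇒ p A0 ⇒ p f A2 ⇒ p f d f

p f d f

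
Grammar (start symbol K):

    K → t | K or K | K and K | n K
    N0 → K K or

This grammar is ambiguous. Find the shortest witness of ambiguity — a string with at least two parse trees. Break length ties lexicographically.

n t and t

length 1: no string has ≥2 trees
length 2: no string has ≥2 trees
length 3: no string has ≥2 trees
length 4: n t and t has 2 parse trees

Two derivations of n t and t:
  K ⇒ K and K ⇒ n K and K ⇒ n t and K ⇒ n t and t
  K ⇒ n K ⇒ n K and K ⇒ n t and K ⇒ n t and t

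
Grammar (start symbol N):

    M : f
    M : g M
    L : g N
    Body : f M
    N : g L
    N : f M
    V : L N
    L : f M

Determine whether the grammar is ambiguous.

Only N, L, M are reachable from N; ignoring the rest: The reachable rules are right-linear with at most one rule per (nonterminal, next-terminal) pair. Each input token forces the next rule, so parsing is deterministic.

Unambiguous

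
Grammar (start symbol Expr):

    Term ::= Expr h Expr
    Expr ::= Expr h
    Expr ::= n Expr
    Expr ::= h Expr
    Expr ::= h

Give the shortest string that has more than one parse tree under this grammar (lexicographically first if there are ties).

length 1: no string has ≥2 trees
length 2: h h has 2 parse trees

Two derivations of h h:
  Expr ⇒ Expr h ⇒ h h
  Expr ⇒ h Expr ⇒ h h

h h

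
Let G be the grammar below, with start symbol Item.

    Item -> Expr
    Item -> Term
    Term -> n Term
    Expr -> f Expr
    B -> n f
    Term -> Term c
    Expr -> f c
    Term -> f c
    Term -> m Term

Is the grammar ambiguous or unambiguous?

Ambiguous

Witness: f c

Derivation 1: Item ⇒ Expr ⇒ f c
Derivation 2: Item ⇒ Term ⇒ f c

Two distinct leftmost derivations for the same string.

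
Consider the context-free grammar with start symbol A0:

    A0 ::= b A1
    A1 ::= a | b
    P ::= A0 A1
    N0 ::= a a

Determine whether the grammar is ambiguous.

(P, N0 are unreachable from A0, so their rules don't affect L(A0).) Each reachable nonterminal has at most one production per leading terminal, and all productions are right-linear; the derivation is determined token-by-token.

Unambiguous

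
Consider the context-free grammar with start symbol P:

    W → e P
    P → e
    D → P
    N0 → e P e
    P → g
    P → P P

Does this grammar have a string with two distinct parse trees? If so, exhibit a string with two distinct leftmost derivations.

Ambiguous

Witness: e e e

Derivation 1: P ⇒ P P ⇒ e P ⇒ e P P ⇒ e e P ⇒ e e e
Derivation 2: P ⇒ P P ⇒ P P P ⇒ e P P ⇒ e e P ⇒ e e e

Two distinct leftmost derivations for the same string.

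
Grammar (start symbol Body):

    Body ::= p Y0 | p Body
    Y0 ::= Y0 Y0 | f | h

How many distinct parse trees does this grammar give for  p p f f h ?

2

Parse trees for p p f f h:
  [Body p [Body p [Y0 [Y0 f] [Y0 [Y0 f] [Y0 h]]]]]
  [Body p [Body p [Y0 [Y0 [Y0 f] [Y0 f]] [Y0 h]]]]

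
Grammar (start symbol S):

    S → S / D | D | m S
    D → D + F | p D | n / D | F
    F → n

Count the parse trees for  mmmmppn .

Parse trees for mmmmppn:
  [S m [S m [S m [S m [S [D p [D p [D [F n]]]]]]]]]

1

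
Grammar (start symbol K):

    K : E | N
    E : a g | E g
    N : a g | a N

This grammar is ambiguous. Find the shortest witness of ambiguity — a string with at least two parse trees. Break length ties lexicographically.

a g

length 2: a g has 2 parse trees

Two derivations of a g:
  K ⇒ E ⇒ a g
  K ⇒ N ⇒ a g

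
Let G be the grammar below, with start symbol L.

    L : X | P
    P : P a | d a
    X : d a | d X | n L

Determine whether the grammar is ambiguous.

Ambiguous

Witness: d a

Derivation 1: L ⇒ X ⇒ d a
Derivation 2: L ⇒ P ⇒ d a

Two distinct leftmost derivations for the same string.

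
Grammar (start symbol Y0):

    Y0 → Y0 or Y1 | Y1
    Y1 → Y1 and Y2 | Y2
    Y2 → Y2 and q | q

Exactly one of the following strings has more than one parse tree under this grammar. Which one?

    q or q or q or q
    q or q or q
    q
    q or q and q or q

q or q or q or q: 1 tree
q or q or q: 1 tree
q: 1 tree
q or q and q or q: 2 trees

q or q and q or q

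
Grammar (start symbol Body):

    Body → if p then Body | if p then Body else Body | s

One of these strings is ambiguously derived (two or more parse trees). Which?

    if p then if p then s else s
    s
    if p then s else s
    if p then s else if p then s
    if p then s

if p then if p then s else s

if p then if p then s else s: 2 trees
s: 1 tree
if p then s else s: 1 tree
if p then s else if p then s: 1 tree
if p then s: 1 tree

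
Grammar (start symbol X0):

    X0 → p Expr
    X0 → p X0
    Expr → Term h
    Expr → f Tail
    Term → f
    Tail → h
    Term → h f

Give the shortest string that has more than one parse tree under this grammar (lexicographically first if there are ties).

p f h

length 3: p f h has 2 parse trees

Two derivations of p f h:
  X0 ⇒ p Expr ⇒ p Term h ⇒ p f h
  X0 ⇒ p Expr ⇒ p f Tail ⇒ p f h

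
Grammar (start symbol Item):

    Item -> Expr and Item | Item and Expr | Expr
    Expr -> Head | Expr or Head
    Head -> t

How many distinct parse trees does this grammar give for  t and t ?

Parse trees for t and t:
  [Item [Expr [Head t]] and [Item [Expr [Head t]]]]
  [Item [Item [Expr [Head t]]] and [Expr [Head t]]]

2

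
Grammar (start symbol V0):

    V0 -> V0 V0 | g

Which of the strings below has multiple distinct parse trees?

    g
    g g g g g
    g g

g: 1 tree
g g g g g: 14 trees
g g: 1 tree

g g g g g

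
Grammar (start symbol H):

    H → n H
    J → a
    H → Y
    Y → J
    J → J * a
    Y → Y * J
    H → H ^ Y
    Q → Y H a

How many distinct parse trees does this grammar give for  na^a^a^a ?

4

Parse trees for na^a^a^a:
  [H n [H [H [H [H [Y [J a]]] ^ [Y [J a]]] ^ [Y [J a]]] ^ [Y [J a]]]]
  [H [H n [H [H [H [Y [J a]]] ^ [Y [J a]]] ^ [Y [J a]]]] ^ [Y [J a]]]
  [H [H [H n [H [H [Y [J a]]] ^ [Y [J a]]]] ^ [Y [J a]]] ^ [Y [J a]]]
  [H [H [H [H n [H [Y [J a]]]] ^ [Y [J a]]] ^ [Y [J a]]] ^ [Y [J a]]]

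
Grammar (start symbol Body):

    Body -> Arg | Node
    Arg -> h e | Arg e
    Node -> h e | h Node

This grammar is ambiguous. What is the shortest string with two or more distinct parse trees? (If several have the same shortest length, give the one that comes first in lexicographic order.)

h e

length 2: h e has 2 parse trees

Two derivations of h e:
  Body ⇒ Arg ⇒ h e
  Body ⇒ Node ⇒ h e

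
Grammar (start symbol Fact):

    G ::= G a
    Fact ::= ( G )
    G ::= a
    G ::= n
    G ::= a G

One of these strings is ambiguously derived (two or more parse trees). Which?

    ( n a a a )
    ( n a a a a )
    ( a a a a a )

( a a a a a )

( n a a a ): 1 tree
( n a a a a ): 1 tree
( a a a a a ): 16 trees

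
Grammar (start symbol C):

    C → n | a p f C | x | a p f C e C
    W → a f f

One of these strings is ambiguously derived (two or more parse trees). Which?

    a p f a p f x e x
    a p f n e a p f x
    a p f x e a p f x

a p f a p f x e x: 2 trees
a p f n e a p f x: 1 tree
a p f x e a p f x: 1 tree

a p f a p f x e x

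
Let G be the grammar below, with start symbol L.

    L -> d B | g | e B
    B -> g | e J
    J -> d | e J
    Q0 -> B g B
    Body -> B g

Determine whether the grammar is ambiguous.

Unambiguous

(Q0, Body are unreachable from L, so their rules don't affect L(L).) Restricted to the reachable nonterminals, every rule has the form A → t or A → t B, and no two rules for the same A share a first terminal. The grammar encodes a DFA — one run per string.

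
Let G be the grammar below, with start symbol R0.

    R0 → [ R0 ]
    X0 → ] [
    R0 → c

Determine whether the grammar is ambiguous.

Only R0 is reachable from R0; ignoring the rest: Each string is a nest of matched brackets around a single atom. An opening bracket forces the recursive rule; an atom forces the base rule.

Unambiguous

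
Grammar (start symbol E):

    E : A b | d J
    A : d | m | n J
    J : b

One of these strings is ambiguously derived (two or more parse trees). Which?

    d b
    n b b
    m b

d b

d b: 2 trees
n b b: 1 tree
m b: 1 tree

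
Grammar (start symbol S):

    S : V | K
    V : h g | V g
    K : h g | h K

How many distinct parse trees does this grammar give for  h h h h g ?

1

Parse trees for h h h h g:
  [S [K h [K h [K h [K h g]]]]]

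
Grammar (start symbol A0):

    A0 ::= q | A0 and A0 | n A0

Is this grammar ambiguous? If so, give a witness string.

Witness: n q and q

Derivation 1: A0 ⇒ A0 and A0 ⇒ n A0 and A0 ⇒ n q and A0 ⇒ n q and q
Derivation 2: A0 ⇒ n A0 ⇒ n A0 and A0 ⇒ n q and A0 ⇒ n q and q

Two distinct leftmost derivations for the same string.

Ambiguous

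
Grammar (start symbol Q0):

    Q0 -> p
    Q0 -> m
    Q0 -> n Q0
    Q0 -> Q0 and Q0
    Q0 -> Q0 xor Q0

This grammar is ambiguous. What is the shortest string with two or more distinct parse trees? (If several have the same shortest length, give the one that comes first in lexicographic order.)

length 1: no string has ≥2 trees
length 2: no string has ≥2 trees
length 3: no string has ≥2 trees
length 4: n m and m has 2 parse trees

Two derivations of n m and m:
  Q0 ⇒ n Q0 ⇒ n Q0 and Q0 ⇒ n m and Q0 ⇒ n m and m
  Q0 ⇒ Q0 and Q0 ⇒ n Q0 and Q0 ⇒ n m and Q0 ⇒ n m and m

n m and m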